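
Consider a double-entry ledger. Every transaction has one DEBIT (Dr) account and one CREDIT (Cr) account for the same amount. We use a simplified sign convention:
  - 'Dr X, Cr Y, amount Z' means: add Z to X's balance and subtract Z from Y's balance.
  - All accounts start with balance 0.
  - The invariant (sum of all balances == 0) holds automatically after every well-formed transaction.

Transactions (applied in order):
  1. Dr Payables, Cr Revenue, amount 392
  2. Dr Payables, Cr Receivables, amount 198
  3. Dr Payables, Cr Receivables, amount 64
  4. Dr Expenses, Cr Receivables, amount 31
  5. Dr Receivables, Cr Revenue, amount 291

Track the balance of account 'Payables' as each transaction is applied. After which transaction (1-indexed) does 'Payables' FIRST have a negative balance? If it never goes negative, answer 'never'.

After txn 1: Payables=392
After txn 2: Payables=590
After txn 3: Payables=654
After txn 4: Payables=654
After txn 5: Payables=654

Answer: never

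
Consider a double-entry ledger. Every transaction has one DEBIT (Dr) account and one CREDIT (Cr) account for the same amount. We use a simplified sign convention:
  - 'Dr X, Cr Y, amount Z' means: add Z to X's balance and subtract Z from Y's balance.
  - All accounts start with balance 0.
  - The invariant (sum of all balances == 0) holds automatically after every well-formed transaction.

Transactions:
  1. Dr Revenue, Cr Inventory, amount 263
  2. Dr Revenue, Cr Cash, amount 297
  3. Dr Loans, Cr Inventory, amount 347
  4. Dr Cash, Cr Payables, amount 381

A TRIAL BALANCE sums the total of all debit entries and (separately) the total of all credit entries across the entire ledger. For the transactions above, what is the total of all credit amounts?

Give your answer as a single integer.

Txn 1: credit+=263
Txn 2: credit+=297
Txn 3: credit+=347
Txn 4: credit+=381
Total credits = 1288

Answer: 1288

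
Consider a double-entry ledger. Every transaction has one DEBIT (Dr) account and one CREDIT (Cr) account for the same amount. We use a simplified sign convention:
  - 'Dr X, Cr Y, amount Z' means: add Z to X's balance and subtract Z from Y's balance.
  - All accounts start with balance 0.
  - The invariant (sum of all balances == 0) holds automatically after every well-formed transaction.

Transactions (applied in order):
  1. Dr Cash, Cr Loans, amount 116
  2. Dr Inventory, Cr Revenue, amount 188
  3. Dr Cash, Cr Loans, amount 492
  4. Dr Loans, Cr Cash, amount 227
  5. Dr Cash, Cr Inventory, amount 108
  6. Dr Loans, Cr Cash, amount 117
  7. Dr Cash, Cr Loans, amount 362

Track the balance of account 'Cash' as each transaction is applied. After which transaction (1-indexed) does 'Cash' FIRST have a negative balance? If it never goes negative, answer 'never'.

After txn 1: Cash=116
After txn 2: Cash=116
After txn 3: Cash=608
After txn 4: Cash=381
After txn 5: Cash=489
After txn 6: Cash=372
After txn 7: Cash=734

Answer: never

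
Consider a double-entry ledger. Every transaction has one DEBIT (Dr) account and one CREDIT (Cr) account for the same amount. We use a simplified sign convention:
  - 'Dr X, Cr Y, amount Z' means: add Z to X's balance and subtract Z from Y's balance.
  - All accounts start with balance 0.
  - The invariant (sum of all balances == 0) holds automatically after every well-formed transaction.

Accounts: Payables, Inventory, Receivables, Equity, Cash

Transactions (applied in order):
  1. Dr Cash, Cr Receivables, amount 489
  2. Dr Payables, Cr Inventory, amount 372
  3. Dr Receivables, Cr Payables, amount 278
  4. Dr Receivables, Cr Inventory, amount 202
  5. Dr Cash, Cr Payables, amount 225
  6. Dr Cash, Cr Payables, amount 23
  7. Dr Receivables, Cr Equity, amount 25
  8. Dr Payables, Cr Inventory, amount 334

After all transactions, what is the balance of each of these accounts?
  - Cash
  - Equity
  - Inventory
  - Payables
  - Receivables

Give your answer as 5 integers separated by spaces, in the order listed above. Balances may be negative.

After txn 1 (Dr Cash, Cr Receivables, amount 489): Cash=489 Receivables=-489
After txn 2 (Dr Payables, Cr Inventory, amount 372): Cash=489 Inventory=-372 Payables=372 Receivables=-489
After txn 3 (Dr Receivables, Cr Payables, amount 278): Cash=489 Inventory=-372 Payables=94 Receivables=-211
After txn 4 (Dr Receivables, Cr Inventory, amount 202): Cash=489 Inventory=-574 Payables=94 Receivables=-9
After txn 5 (Dr Cash, Cr Payables, amount 225): Cash=714 Inventory=-574 Payables=-131 Receivables=-9
After txn 6 (Dr Cash, Cr Payables, amount 23): Cash=737 Inventory=-574 Payables=-154 Receivables=-9
After txn 7 (Dr Receivables, Cr Equity, amount 25): Cash=737 Equity=-25 Inventory=-574 Payables=-154 Receivables=16
After txn 8 (Dr Payables, Cr Inventory, amount 334): Cash=737 Equity=-25 Inventory=-908 Payables=180 Receivables=16

Answer: 737 -25 -908 180 16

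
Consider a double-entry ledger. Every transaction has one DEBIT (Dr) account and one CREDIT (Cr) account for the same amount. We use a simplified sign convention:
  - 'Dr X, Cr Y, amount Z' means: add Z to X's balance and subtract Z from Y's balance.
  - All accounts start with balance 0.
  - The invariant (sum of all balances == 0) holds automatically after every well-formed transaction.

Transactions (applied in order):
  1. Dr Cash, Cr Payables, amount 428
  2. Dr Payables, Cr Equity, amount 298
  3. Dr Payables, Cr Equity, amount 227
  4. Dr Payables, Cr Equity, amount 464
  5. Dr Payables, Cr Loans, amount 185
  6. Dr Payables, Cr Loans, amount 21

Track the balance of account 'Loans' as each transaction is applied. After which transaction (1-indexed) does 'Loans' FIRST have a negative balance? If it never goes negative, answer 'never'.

Answer: 5

Derivation:
After txn 1: Loans=0
After txn 2: Loans=0
After txn 3: Loans=0
After txn 4: Loans=0
After txn 5: Loans=-185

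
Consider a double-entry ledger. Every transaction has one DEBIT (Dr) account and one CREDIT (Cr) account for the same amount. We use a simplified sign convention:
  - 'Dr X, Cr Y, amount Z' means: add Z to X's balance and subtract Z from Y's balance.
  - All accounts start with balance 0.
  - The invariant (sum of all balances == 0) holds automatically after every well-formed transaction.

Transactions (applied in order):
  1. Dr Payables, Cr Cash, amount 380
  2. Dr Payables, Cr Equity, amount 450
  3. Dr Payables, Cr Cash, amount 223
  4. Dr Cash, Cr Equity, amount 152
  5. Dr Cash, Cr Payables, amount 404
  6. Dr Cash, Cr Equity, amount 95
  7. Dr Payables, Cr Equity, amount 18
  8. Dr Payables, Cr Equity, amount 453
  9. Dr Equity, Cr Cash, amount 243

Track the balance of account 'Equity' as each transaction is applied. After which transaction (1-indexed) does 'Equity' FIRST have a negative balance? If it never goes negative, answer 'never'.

Answer: 2

Derivation:
After txn 1: Equity=0
After txn 2: Equity=-450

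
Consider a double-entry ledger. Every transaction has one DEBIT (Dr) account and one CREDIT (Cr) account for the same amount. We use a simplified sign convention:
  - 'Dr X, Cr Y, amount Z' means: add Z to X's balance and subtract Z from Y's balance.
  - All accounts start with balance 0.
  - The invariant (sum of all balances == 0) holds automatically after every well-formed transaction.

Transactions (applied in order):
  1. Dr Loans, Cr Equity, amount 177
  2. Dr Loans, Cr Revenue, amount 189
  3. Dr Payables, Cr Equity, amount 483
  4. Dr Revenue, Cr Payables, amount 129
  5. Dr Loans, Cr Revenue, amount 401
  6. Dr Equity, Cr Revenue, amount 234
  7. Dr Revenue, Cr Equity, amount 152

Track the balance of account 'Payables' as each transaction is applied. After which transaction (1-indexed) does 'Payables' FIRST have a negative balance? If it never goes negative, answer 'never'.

After txn 1: Payables=0
After txn 2: Payables=0
After txn 3: Payables=483
After txn 4: Payables=354
After txn 5: Payables=354
After txn 6: Payables=354
After txn 7: Payables=354

Answer: never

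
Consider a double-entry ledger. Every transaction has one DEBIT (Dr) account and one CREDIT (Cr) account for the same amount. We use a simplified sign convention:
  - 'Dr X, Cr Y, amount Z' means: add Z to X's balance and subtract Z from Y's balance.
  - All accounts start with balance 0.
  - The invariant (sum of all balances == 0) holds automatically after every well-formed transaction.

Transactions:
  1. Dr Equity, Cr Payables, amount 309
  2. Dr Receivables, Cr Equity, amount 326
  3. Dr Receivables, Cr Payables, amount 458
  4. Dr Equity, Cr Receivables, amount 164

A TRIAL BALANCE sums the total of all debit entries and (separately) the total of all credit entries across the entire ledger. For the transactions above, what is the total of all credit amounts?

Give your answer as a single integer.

Answer: 1257

Derivation:
Txn 1: credit+=309
Txn 2: credit+=326
Txn 3: credit+=458
Txn 4: credit+=164
Total credits = 1257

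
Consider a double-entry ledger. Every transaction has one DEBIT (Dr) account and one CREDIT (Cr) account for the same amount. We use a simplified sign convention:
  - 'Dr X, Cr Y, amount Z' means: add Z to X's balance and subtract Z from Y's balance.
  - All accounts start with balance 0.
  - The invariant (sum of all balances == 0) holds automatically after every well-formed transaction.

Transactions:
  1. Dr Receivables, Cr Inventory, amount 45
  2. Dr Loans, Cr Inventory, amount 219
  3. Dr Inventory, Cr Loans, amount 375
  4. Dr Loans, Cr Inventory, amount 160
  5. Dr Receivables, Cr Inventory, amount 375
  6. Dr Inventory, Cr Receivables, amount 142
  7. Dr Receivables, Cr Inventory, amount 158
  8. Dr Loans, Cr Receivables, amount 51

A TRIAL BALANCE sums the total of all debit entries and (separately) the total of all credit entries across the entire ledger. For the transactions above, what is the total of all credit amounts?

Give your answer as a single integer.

Answer: 1525

Derivation:
Txn 1: credit+=45
Txn 2: credit+=219
Txn 3: credit+=375
Txn 4: credit+=160
Txn 5: credit+=375
Txn 6: credit+=142
Txn 7: credit+=158
Txn 8: credit+=51
Total credits = 1525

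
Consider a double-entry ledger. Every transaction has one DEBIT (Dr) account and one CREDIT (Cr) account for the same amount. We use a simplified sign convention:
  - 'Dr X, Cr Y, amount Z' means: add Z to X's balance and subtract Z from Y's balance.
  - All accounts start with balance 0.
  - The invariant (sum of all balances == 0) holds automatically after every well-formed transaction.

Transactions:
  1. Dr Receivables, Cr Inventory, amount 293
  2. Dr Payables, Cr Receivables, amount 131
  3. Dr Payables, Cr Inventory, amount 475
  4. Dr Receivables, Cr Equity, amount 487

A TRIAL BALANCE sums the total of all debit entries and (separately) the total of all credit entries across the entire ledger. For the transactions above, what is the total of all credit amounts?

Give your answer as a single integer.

Answer: 1386

Derivation:
Txn 1: credit+=293
Txn 2: credit+=131
Txn 3: credit+=475
Txn 4: credit+=487
Total credits = 1386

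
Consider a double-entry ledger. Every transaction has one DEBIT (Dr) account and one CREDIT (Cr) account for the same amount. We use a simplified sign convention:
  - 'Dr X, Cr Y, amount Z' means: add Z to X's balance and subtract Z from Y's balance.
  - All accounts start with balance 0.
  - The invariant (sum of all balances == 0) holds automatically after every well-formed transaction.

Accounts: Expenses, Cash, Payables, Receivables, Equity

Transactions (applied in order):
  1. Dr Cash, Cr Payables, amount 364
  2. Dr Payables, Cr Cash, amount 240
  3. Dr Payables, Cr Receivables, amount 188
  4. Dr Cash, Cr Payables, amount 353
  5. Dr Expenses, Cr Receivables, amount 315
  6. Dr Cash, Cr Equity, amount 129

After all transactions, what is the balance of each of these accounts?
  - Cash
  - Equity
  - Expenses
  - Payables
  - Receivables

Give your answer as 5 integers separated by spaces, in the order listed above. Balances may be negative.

After txn 1 (Dr Cash, Cr Payables, amount 364): Cash=364 Payables=-364
After txn 2 (Dr Payables, Cr Cash, amount 240): Cash=124 Payables=-124
After txn 3 (Dr Payables, Cr Receivables, amount 188): Cash=124 Payables=64 Receivables=-188
After txn 4 (Dr Cash, Cr Payables, amount 353): Cash=477 Payables=-289 Receivables=-188
After txn 5 (Dr Expenses, Cr Receivables, amount 315): Cash=477 Expenses=315 Payables=-289 Receivables=-503
After txn 6 (Dr Cash, Cr Equity, amount 129): Cash=606 Equity=-129 Expenses=315 Payables=-289 Receivables=-503

Answer: 606 -129 315 -289 -503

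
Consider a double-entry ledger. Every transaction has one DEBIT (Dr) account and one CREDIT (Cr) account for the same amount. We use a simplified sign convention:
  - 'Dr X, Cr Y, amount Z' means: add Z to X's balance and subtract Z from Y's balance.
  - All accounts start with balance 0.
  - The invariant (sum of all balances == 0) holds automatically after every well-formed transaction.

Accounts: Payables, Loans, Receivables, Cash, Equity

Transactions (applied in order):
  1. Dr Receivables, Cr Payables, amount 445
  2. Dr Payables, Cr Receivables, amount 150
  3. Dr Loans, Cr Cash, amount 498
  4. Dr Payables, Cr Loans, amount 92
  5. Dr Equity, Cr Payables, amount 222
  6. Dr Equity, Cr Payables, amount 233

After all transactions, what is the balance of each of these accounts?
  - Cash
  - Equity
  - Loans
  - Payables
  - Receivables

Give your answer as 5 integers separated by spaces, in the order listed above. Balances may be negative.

After txn 1 (Dr Receivables, Cr Payables, amount 445): Payables=-445 Receivables=445
After txn 2 (Dr Payables, Cr Receivables, amount 150): Payables=-295 Receivables=295
After txn 3 (Dr Loans, Cr Cash, amount 498): Cash=-498 Loans=498 Payables=-295 Receivables=295
After txn 4 (Dr Payables, Cr Loans, amount 92): Cash=-498 Loans=406 Payables=-203 Receivables=295
After txn 5 (Dr Equity, Cr Payables, amount 222): Cash=-498 Equity=222 Loans=406 Payables=-425 Receivables=295
After txn 6 (Dr Equity, Cr Payables, amount 233): Cash=-498 Equity=455 Loans=406 Payables=-658 Receivables=295

Answer: -498 455 406 -658 295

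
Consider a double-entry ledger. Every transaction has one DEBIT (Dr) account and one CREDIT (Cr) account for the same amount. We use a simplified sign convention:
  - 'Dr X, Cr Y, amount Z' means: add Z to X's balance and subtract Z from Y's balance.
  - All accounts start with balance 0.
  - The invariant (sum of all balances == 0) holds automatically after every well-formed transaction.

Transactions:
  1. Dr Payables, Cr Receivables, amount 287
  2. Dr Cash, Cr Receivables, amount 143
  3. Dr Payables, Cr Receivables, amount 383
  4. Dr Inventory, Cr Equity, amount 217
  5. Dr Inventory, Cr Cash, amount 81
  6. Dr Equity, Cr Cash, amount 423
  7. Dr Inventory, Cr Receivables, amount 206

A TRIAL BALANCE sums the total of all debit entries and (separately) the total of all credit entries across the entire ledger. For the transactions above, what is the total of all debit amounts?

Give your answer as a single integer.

Txn 1: debit+=287
Txn 2: debit+=143
Txn 3: debit+=383
Txn 4: debit+=217
Txn 5: debit+=81
Txn 6: debit+=423
Txn 7: debit+=206
Total debits = 1740

Answer: 1740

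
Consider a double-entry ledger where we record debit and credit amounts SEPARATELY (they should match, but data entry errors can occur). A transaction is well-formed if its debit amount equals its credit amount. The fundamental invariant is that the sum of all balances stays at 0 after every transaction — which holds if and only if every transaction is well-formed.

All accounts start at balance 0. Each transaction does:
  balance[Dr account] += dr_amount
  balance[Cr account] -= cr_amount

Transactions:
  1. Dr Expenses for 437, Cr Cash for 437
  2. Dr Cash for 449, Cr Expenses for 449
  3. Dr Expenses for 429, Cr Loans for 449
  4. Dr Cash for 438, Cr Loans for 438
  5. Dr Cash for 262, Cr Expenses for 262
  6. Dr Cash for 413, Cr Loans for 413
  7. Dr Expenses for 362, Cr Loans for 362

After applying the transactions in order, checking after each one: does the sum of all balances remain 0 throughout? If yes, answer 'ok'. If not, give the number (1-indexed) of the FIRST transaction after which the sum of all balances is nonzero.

After txn 1: dr=437 cr=437 sum_balances=0
After txn 2: dr=449 cr=449 sum_balances=0
After txn 3: dr=429 cr=449 sum_balances=-20
After txn 4: dr=438 cr=438 sum_balances=-20
After txn 5: dr=262 cr=262 sum_balances=-20
After txn 6: dr=413 cr=413 sum_balances=-20
After txn 7: dr=362 cr=362 sum_balances=-20

Answer: 3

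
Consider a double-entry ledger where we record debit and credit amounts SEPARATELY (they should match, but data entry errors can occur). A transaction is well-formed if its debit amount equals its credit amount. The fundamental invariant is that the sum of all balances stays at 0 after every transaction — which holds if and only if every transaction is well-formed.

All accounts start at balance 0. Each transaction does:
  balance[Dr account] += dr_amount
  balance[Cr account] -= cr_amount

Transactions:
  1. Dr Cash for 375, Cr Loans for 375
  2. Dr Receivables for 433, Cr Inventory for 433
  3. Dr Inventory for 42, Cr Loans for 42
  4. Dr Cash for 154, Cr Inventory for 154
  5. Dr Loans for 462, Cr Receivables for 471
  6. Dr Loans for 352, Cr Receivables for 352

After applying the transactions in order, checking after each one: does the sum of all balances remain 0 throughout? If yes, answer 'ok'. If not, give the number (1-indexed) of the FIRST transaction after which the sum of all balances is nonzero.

Answer: 5

Derivation:
After txn 1: dr=375 cr=375 sum_balances=0
After txn 2: dr=433 cr=433 sum_balances=0
After txn 3: dr=42 cr=42 sum_balances=0
After txn 4: dr=154 cr=154 sum_balances=0
After txn 5: dr=462 cr=471 sum_balances=-9
After txn 6: dr=352 cr=352 sum_balances=-9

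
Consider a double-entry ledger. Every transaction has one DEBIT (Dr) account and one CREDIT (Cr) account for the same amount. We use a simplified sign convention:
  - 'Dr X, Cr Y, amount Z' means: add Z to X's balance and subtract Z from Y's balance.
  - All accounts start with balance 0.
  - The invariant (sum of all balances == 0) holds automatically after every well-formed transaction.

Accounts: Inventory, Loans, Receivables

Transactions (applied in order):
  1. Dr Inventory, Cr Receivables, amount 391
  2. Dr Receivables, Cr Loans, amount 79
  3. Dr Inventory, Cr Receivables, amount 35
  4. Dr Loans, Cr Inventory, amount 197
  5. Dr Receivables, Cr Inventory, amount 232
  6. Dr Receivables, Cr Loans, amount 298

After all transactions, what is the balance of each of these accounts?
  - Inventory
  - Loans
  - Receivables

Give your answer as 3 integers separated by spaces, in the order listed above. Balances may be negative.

Answer: -3 -180 183

Derivation:
After txn 1 (Dr Inventory, Cr Receivables, amount 391): Inventory=391 Receivables=-391
After txn 2 (Dr Receivables, Cr Loans, amount 79): Inventory=391 Loans=-79 Receivables=-312
After txn 3 (Dr Inventory, Cr Receivables, amount 35): Inventory=426 Loans=-79 Receivables=-347
After txn 4 (Dr Loans, Cr Inventory, amount 197): Inventory=229 Loans=118 Receivables=-347
After txn 5 (Dr Receivables, Cr Inventory, amount 232): Inventory=-3 Loans=118 Receivables=-115
After txn 6 (Dr Receivables, Cr Loans, amount 298): Inventory=-3 Loans=-180 Receivables=183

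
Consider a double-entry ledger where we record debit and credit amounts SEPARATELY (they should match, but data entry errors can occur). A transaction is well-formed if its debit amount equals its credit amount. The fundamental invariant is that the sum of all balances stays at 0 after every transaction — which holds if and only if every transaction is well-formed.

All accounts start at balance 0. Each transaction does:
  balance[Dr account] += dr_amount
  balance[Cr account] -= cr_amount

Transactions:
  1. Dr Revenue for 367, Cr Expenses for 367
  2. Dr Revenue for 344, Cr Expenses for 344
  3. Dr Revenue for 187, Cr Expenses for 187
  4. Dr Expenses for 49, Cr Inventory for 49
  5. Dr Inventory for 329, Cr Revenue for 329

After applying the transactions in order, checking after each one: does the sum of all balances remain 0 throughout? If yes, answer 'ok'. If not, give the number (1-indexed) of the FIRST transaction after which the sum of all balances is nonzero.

Answer: ok

Derivation:
After txn 1: dr=367 cr=367 sum_balances=0
After txn 2: dr=344 cr=344 sum_balances=0
After txn 3: dr=187 cr=187 sum_balances=0
After txn 4: dr=49 cr=49 sum_balances=0
After txn 5: dr=329 cr=329 sum_balances=0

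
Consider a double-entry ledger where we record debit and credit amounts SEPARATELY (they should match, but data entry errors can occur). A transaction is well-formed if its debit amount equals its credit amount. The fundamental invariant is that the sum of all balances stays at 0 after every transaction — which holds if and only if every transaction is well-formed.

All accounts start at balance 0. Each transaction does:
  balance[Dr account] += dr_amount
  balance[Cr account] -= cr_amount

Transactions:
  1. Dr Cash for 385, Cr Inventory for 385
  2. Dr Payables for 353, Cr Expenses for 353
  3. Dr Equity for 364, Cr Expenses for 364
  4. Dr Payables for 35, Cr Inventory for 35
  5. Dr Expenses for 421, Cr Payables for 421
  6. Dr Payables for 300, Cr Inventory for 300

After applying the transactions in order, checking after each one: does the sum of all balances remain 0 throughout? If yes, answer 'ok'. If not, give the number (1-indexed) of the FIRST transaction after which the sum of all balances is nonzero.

Answer: ok

Derivation:
After txn 1: dr=385 cr=385 sum_balances=0
After txn 2: dr=353 cr=353 sum_balances=0
After txn 3: dr=364 cr=364 sum_balances=0
After txn 4: dr=35 cr=35 sum_balances=0
After txn 5: dr=421 cr=421 sum_balances=0
After txn 6: dr=300 cr=300 sum_balances=0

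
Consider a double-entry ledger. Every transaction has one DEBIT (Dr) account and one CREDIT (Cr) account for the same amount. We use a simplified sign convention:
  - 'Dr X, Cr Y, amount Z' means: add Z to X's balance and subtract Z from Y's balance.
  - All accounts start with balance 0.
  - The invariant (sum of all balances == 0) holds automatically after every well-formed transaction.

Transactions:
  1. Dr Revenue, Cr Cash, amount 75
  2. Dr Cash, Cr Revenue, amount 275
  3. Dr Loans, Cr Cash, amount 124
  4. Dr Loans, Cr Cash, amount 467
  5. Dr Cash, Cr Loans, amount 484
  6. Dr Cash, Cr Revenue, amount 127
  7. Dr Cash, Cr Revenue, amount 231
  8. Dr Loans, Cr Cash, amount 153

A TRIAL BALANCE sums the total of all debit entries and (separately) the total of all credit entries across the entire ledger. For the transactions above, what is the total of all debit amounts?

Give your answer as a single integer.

Answer: 1936

Derivation:
Txn 1: debit+=75
Txn 2: debit+=275
Txn 3: debit+=124
Txn 4: debit+=467
Txn 5: debit+=484
Txn 6: debit+=127
Txn 7: debit+=231
Txn 8: debit+=153
Total debits = 1936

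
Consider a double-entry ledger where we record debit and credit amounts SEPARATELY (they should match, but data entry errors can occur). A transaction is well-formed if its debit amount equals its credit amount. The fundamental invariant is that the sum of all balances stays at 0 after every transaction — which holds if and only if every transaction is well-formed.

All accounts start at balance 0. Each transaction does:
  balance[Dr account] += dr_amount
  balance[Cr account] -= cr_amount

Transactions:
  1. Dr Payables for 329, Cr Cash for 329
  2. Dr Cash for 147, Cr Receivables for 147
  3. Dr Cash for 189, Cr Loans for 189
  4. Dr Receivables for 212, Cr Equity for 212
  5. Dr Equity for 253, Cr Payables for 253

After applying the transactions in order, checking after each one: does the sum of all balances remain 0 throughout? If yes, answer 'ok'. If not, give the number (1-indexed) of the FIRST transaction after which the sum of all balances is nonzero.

Answer: ok

Derivation:
After txn 1: dr=329 cr=329 sum_balances=0
After txn 2: dr=147 cr=147 sum_balances=0
After txn 3: dr=189 cr=189 sum_balances=0
After txn 4: dr=212 cr=212 sum_balances=0
After txn 5: dr=253 cr=253 sum_balances=0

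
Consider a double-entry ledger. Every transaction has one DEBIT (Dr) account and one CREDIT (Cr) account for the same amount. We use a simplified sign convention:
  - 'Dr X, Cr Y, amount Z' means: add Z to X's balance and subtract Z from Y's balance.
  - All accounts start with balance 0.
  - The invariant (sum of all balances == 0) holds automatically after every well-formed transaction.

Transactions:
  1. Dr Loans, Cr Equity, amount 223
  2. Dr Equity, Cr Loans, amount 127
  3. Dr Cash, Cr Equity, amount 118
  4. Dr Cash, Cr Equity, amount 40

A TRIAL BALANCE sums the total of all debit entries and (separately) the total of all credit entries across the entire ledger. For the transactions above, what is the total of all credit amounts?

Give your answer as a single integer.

Answer: 508

Derivation:
Txn 1: credit+=223
Txn 2: credit+=127
Txn 3: credit+=118
Txn 4: credit+=40
Total credits = 508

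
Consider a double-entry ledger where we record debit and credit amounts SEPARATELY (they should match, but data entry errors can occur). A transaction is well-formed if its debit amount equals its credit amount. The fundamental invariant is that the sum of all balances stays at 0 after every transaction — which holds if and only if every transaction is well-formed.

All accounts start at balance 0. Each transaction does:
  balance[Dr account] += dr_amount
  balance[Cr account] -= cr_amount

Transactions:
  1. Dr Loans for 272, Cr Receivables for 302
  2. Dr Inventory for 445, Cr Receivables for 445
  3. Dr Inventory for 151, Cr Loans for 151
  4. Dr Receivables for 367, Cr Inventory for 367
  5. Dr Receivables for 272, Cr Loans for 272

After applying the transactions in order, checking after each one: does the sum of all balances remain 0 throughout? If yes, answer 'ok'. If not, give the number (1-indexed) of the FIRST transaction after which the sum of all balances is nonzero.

After txn 1: dr=272 cr=302 sum_balances=-30
After txn 2: dr=445 cr=445 sum_balances=-30
After txn 3: dr=151 cr=151 sum_balances=-30
After txn 4: dr=367 cr=367 sum_balances=-30
After txn 5: dr=272 cr=272 sum_balances=-30

Answer: 1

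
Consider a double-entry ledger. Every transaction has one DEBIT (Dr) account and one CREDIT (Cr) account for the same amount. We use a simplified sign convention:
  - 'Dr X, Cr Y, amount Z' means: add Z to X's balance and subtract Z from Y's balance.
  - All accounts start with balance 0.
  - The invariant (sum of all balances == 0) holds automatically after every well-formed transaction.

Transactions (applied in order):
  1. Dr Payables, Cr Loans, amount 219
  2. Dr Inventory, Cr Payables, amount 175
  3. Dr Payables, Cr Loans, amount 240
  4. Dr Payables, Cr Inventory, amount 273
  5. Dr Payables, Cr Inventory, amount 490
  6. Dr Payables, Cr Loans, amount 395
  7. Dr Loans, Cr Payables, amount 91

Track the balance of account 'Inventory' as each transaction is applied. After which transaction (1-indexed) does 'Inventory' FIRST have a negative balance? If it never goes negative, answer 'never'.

Answer: 4

Derivation:
After txn 1: Inventory=0
After txn 2: Inventory=175
After txn 3: Inventory=175
After txn 4: Inventory=-98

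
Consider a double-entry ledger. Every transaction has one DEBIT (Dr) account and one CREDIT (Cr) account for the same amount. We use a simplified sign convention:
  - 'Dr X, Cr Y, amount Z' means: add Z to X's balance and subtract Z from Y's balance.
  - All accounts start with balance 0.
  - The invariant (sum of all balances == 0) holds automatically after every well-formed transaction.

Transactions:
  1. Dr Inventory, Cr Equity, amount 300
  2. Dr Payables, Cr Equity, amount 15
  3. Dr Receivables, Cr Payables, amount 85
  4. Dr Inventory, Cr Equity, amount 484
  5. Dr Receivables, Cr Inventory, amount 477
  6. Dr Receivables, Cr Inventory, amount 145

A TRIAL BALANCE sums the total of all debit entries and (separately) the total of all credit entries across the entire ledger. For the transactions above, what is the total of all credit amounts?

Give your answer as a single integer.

Txn 1: credit+=300
Txn 2: credit+=15
Txn 3: credit+=85
Txn 4: credit+=484
Txn 5: credit+=477
Txn 6: credit+=145
Total credits = 1506

Answer: 1506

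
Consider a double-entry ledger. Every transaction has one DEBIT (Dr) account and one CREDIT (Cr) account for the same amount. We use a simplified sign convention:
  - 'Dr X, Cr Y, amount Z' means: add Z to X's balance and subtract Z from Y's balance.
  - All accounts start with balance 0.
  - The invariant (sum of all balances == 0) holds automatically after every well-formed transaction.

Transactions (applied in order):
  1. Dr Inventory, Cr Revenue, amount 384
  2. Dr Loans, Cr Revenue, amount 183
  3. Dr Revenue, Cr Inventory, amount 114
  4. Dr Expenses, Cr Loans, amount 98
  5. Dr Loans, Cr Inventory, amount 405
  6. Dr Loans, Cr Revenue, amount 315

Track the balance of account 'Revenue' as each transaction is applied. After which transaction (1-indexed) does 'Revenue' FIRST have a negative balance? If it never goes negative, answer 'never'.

After txn 1: Revenue=-384

Answer: 1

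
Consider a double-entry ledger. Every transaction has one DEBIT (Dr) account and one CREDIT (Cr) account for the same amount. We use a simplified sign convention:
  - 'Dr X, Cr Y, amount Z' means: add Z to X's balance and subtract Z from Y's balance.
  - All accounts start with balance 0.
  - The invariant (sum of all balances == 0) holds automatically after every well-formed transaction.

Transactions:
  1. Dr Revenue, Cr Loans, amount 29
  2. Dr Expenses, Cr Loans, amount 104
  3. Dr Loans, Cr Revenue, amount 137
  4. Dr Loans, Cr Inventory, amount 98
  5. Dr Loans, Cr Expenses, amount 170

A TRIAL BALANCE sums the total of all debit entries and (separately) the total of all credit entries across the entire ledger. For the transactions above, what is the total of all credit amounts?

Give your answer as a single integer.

Answer: 538

Derivation:
Txn 1: credit+=29
Txn 2: credit+=104
Txn 3: credit+=137
Txn 4: credit+=98
Txn 5: credit+=170
Total credits = 538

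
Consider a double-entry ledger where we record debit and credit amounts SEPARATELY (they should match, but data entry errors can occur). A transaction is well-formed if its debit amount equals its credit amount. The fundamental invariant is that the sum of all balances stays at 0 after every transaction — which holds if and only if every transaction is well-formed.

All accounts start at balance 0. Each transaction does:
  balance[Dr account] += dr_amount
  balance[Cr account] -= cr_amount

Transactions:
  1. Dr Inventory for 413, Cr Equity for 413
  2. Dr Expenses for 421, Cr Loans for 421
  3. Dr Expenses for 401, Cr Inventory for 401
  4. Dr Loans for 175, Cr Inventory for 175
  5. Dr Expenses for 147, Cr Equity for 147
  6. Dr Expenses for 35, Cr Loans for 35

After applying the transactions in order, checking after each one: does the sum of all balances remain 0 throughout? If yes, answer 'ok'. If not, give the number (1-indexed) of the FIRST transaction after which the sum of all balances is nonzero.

After txn 1: dr=413 cr=413 sum_balances=0
After txn 2: dr=421 cr=421 sum_balances=0
After txn 3: dr=401 cr=401 sum_balances=0
After txn 4: dr=175 cr=175 sum_balances=0
After txn 5: dr=147 cr=147 sum_balances=0
After txn 6: dr=35 cr=35 sum_balances=0

Answer: ok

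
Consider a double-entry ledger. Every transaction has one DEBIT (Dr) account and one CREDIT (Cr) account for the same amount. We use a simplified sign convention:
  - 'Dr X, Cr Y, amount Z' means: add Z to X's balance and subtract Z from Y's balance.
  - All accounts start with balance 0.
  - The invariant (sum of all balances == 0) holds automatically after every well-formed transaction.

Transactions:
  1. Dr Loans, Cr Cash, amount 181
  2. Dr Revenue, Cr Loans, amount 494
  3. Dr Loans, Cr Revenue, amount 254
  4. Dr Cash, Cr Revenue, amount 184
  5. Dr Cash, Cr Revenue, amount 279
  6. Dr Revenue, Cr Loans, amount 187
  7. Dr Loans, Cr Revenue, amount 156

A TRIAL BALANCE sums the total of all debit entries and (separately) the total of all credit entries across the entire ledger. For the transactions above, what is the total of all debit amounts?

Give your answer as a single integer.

Answer: 1735

Derivation:
Txn 1: debit+=181
Txn 2: debit+=494
Txn 3: debit+=254
Txn 4: debit+=184
Txn 5: debit+=279
Txn 6: debit+=187
Txn 7: debit+=156
Total debits = 1735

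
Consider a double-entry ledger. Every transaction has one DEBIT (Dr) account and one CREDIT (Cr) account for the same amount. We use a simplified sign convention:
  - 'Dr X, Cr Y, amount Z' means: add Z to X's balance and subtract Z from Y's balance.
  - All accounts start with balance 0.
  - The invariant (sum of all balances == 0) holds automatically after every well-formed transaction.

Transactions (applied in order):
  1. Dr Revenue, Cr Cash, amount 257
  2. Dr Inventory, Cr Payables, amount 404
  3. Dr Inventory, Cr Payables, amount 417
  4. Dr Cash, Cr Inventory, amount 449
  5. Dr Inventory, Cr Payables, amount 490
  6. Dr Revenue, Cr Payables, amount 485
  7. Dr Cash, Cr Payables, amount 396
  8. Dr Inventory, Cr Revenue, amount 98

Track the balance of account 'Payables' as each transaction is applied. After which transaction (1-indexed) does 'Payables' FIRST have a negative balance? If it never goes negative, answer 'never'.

After txn 1: Payables=0
After txn 2: Payables=-404

Answer: 2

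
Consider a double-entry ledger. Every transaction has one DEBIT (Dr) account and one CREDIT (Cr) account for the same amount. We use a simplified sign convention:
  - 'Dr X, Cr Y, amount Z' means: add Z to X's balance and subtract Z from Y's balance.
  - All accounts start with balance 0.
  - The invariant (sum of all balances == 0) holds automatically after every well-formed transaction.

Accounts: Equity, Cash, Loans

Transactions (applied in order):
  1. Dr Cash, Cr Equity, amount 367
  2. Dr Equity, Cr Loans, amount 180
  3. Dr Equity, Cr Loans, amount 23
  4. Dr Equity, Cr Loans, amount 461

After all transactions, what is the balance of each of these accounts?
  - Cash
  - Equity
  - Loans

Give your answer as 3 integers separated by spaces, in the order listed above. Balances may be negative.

Answer: 367 297 -664

Derivation:
After txn 1 (Dr Cash, Cr Equity, amount 367): Cash=367 Equity=-367
After txn 2 (Dr Equity, Cr Loans, amount 180): Cash=367 Equity=-187 Loans=-180
After txn 3 (Dr Equity, Cr Loans, amount 23): Cash=367 Equity=-164 Loans=-203
After txn 4 (Dr Equity, Cr Loans, amount 461): Cash=367 Equity=297 Loans=-664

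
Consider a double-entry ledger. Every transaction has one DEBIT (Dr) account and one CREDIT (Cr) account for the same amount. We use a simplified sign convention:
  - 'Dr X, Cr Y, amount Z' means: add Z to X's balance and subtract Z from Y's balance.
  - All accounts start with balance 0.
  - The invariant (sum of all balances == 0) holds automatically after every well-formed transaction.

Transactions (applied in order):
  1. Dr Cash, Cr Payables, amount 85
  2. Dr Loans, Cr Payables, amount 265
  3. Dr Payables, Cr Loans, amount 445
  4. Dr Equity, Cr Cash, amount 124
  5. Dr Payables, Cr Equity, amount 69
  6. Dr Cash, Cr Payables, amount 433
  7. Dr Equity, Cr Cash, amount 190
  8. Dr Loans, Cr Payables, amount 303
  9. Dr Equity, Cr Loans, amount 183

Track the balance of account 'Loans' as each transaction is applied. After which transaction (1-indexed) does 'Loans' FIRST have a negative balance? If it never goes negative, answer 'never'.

After txn 1: Loans=0
After txn 2: Loans=265
After txn 3: Loans=-180

Answer: 3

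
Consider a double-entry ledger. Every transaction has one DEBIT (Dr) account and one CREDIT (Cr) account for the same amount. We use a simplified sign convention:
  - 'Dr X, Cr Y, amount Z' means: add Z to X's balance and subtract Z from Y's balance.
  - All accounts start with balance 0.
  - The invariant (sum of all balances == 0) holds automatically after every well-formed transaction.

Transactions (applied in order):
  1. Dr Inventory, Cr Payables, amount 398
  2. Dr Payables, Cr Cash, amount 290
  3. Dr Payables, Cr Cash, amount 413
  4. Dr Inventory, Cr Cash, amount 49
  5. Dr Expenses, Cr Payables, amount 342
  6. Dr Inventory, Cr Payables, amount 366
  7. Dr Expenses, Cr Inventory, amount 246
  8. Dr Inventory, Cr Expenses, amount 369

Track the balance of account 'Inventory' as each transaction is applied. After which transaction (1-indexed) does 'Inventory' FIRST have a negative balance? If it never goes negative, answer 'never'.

Answer: never

Derivation:
After txn 1: Inventory=398
After txn 2: Inventory=398
After txn 3: Inventory=398
After txn 4: Inventory=447
After txn 5: Inventory=447
After txn 6: Inventory=813
After txn 7: Inventory=567
After txn 8: Inventory=936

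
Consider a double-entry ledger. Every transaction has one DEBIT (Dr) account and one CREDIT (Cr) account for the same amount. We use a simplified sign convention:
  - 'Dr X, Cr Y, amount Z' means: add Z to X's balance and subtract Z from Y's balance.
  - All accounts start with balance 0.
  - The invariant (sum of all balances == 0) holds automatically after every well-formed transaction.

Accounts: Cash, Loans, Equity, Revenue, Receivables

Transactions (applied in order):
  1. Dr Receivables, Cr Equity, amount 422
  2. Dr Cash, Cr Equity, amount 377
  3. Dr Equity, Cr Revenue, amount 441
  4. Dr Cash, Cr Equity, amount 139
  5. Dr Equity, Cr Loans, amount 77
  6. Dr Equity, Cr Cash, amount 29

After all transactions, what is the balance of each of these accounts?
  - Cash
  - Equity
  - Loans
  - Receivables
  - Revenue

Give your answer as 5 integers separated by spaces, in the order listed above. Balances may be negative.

After txn 1 (Dr Receivables, Cr Equity, amount 422): Equity=-422 Receivables=422
After txn 2 (Dr Cash, Cr Equity, amount 377): Cash=377 Equity=-799 Receivables=422
After txn 3 (Dr Equity, Cr Revenue, amount 441): Cash=377 Equity=-358 Receivables=422 Revenue=-441
After txn 4 (Dr Cash, Cr Equity, amount 139): Cash=516 Equity=-497 Receivables=422 Revenue=-441
After txn 5 (Dr Equity, Cr Loans, amount 77): Cash=516 Equity=-420 Loans=-77 Receivables=422 Revenue=-441
After txn 6 (Dr Equity, Cr Cash, amount 29): Cash=487 Equity=-391 Loans=-77 Receivables=422 Revenue=-441

Answer: 487 -391 -77 422 -441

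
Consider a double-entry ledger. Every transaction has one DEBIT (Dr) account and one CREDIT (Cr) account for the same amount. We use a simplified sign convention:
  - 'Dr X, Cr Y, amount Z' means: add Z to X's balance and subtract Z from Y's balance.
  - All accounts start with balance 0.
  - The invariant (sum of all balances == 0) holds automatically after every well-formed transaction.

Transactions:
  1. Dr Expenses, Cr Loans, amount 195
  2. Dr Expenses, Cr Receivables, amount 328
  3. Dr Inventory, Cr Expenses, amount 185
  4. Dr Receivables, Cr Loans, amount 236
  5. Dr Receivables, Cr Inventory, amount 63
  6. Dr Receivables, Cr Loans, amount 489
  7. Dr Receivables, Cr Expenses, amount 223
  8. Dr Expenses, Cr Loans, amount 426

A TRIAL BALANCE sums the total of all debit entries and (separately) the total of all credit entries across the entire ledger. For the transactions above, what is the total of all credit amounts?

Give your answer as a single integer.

Answer: 2145

Derivation:
Txn 1: credit+=195
Txn 2: credit+=328
Txn 3: credit+=185
Txn 4: credit+=236
Txn 5: credit+=63
Txn 6: credit+=489
Txn 7: credit+=223
Txn 8: credit+=426
Total credits = 2145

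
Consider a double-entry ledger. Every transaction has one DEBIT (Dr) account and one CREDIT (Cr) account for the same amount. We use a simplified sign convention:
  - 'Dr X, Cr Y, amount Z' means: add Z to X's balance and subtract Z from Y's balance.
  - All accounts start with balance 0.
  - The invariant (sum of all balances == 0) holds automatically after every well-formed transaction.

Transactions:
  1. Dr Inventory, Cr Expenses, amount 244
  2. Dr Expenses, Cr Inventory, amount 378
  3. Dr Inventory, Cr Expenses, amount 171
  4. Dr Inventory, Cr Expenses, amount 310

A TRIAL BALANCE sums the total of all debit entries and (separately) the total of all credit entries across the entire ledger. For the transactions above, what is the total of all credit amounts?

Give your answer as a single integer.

Txn 1: credit+=244
Txn 2: credit+=378
Txn 3: credit+=171
Txn 4: credit+=310
Total credits = 1103

Answer: 1103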